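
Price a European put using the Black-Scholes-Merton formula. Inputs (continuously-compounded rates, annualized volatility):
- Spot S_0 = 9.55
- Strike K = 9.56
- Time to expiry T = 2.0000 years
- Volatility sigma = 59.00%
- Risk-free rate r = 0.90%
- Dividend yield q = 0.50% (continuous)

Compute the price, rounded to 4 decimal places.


Answer: Price = 3.0151

Derivation:
d1 = (ln(S/K) + (r - q + 0.5*sigma^2) * T) / (sigma * sqrt(T)) = 0.42552659
d2 = d1 - sigma * sqrt(T) = -0.40885941
exp(-rT) = 0.98216103; exp(-qT) = 0.99004983
P = K * exp(-rT) * N(-d2) - S_0 * exp(-qT) * N(-d1)
N(-d1) = 0.33522642; N(-d2) = 0.65867858
P = 9.5600 * 0.98216103 * 0.65867858 - 9.5500 * 0.99004983 * 0.33522642 = 3.0151


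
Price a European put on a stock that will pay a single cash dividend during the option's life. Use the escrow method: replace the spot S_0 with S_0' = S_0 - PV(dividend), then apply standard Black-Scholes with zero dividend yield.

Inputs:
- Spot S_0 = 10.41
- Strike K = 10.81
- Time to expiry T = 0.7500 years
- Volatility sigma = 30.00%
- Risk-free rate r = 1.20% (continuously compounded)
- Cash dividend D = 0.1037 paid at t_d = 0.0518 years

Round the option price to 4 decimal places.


PV(D) = D * exp(-r * t_d) = 0.1037 * 0.99937859 = 0.10363556
S_0' = S_0 - PV(D) = 10.4100 - 0.10363556 = 10.30636444
d1 = (ln(S_0'/K) + (r + sigma^2/2)*T) / (sigma*sqrt(T)) = -0.01909113
d2 = d1 - sigma*sqrt(T) = -0.27889875
exp(-rT) = 0.99104038
N(-d1) = 0.50761580; N(-d2) = 0.60983874
P = K * exp(-rT) * N(-d2) - S_0' * N(-d1) = 10.8100 * 0.99104038 * 0.60983874 - 10.30636444 * 0.50761580 = 1.3016

Answer: Price = 1.3016


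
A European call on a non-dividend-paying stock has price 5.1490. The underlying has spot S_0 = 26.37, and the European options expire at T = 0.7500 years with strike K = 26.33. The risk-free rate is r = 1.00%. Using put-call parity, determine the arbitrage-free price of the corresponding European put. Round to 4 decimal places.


Answer: Put price = 4.9123

Derivation:
Put-call parity: C - P = S_0 * exp(-qT) - K * exp(-rT).
S_0 * exp(-qT) = 26.3700 * 1.00000000 = 26.37000000
K * exp(-rT) = 26.3300 * 0.99252805 = 26.13326368
P = C - S*exp(-qT) + K*exp(-rT)
P = 5.1490 - 26.37000000 + 26.13326368 = 4.9123


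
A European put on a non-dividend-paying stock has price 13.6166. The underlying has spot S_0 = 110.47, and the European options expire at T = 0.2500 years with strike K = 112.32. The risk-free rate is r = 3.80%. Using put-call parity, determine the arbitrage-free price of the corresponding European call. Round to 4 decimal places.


Answer: Call price = 12.8286

Derivation:
Put-call parity: C - P = S_0 * exp(-qT) - K * exp(-rT).
S_0 * exp(-qT) = 110.4700 * 1.00000000 = 110.47000000
K * exp(-rT) = 112.3200 * 0.99054498 = 111.25801243
C = P + S*exp(-qT) - K*exp(-rT)
C = 13.6166 + 110.47000000 - 111.25801243 = 12.8286


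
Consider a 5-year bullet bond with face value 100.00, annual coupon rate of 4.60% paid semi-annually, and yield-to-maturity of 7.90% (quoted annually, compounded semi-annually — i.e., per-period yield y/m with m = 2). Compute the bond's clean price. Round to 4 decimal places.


Answer: Price = 86.5836

Derivation:
Coupon per period c = face * coupon_rate / m = 2.300000
Periods per year m = 2; per-period yield y/m = 0.039500
Number of cashflows N = 10
Cashflows (t years, CF_t, discount factor 1/(1+y/m)^(m*t), PV):
  t = 0.5000: CF_t = 2.300000, DF = 0.962001, PV = 2.212602
  t = 1.0000: CF_t = 2.300000, DF = 0.925446, PV = 2.128525
  t = 1.5000: CF_t = 2.300000, DF = 0.890280, PV = 2.047644
  t = 2.0000: CF_t = 2.300000, DF = 0.856450, PV = 1.969835
  t = 2.5000: CF_t = 2.300000, DF = 0.823906, PV = 1.894983
  t = 3.0000: CF_t = 2.300000, DF = 0.792598, PV = 1.822976
  t = 3.5000: CF_t = 2.300000, DF = 0.762480, PV = 1.753704
  t = 4.0000: CF_t = 2.300000, DF = 0.733507, PV = 1.687065
  t = 4.5000: CF_t = 2.300000, DF = 0.705634, PV = 1.622958
  t = 5.0000: CF_t = 102.300000, DF = 0.678821, PV = 69.443355
Price P = sum_t PV_t = 86.583649


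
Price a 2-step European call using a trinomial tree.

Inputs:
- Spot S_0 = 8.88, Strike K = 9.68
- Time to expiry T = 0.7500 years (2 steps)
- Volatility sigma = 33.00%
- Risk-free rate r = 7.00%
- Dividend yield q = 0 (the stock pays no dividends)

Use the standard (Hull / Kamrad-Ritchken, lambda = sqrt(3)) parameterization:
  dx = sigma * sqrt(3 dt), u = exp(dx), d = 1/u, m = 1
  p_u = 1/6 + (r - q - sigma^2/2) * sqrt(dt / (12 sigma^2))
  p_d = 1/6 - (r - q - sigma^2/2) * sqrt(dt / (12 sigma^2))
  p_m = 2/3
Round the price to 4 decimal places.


dt = T/N = 0.375000; dx = sigma*sqrt(3*dt) = 0.350018
u = exp(dx) = 1.419093; d = 1/u = 0.704676
p_u = 0.174997, p_m = 0.666667, p_d = 0.158337
Discount per step: exp(-r*dt) = 0.974092
Stock lattice S(k, j) with j the centered position index:
  k=0: S(0,+0) = 8.8800
  k=1: S(1,-1) = 6.2575; S(1,+0) = 8.8800; S(1,+1) = 12.6015
  k=2: S(2,-2) = 4.4095; S(2,-1) = 6.2575; S(2,+0) = 8.8800; S(2,+1) = 12.6015; S(2,+2) = 17.8828
Terminal payoffs V(N, j) = max(S_T - K, 0):
  V(2,-2) = 0.000000; V(2,-1) = 0.000000; V(2,+0) = 0.000000; V(2,+1) = 2.921545; V(2,+2) = 8.202763
Backward induction: V(k, j) = exp(-r*dt) * [p_u * V(k+1, j+1) + p_m * V(k+1, j) + p_d * V(k+1, j-1)]
  V(1,-1) = exp(-r*dt) * [p_u*0.000000 + p_m*0.000000 + p_d*0.000000] = 0.000000
  V(1,+0) = exp(-r*dt) * [p_u*2.921545 + p_m*0.000000 + p_d*0.000000] = 0.498014
  V(1,+1) = exp(-r*dt) * [p_u*8.202763 + p_m*2.921545 + p_d*0.000000] = 3.295500
  V(0,+0) = exp(-r*dt) * [p_u*3.295500 + p_m*0.498014 + p_d*0.000000] = 0.885168

Answer: Price = V(0,0) = 0.8852


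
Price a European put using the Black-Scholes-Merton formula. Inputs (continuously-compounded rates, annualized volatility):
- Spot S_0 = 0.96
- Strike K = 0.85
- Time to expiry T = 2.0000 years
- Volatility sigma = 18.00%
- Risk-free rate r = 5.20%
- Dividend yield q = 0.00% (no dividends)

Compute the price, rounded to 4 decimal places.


Answer: Price = 0.0224

Derivation:
d1 = (ln(S/K) + (r - q + 0.5*sigma^2) * T) / (sigma * sqrt(T)) = 1.01390052
d2 = d1 - sigma * sqrt(T) = 0.75934208
exp(-rT) = 0.90122530; exp(-qT) = 1.00000000
P = K * exp(-rT) * N(-d2) - S_0 * exp(-qT) * N(-d1)
N(-d1) = 0.15531511; N(-d2) = 0.22382398
P = 0.8500 * 0.90122530 * 0.22382398 - 0.9600 * 1.00000000 * 0.15531511 = 0.0224


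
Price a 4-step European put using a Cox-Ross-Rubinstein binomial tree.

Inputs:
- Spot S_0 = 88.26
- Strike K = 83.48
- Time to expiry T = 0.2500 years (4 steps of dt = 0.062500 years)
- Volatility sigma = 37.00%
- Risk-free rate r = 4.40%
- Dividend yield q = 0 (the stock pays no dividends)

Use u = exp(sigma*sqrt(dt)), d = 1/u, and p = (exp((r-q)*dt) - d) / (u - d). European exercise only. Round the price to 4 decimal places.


dt = T/N = 0.062500
u = exp(sigma*sqrt(dt)) = 1.096913; d = 1/u = 0.911649
p = (exp((r-q)*dt) - d) / (u - d) = 0.491756
Discount per step: exp(-r*dt) = 0.997254
Stock lattice S(k, i) with i counting down-moves:
  k=0: S(0,0) = 88.2600
  k=1: S(1,0) = 96.8136; S(1,1) = 80.4622
  k=2: S(2,0) = 106.1961; S(2,1) = 88.2600; S(2,2) = 73.3533
  k=3: S(3,0) = 116.4879; S(3,1) = 96.8136; S(3,2) = 80.4622; S(3,3) = 66.8724
  k=4: S(4,0) = 127.7771; S(4,1) = 106.1961; S(4,2) = 88.2600; S(4,3) = 73.3533; S(4,4) = 60.9642
Terminal payoffs V(N, i) = max(K - S_T, 0):
  V(4,0) = 0.000000; V(4,1) = 0.000000; V(4,2) = 0.000000; V(4,3) = 10.126736; V(4,4) = 22.515788
Backward induction: V(k, i) = exp(-r*dt) * [p * V(k+1, i) + (1-p) * V(k+1, i+1)].
  V(3,0) = exp(-r*dt) * [p*0.000000 + (1-p)*0.000000] = 0.000000
  V(3,1) = exp(-r*dt) * [p*0.000000 + (1-p)*0.000000] = 0.000000
  V(3,2) = exp(-r*dt) * [p*0.000000 + (1-p)*10.126736] = 5.132722
  V(3,3) = exp(-r*dt) * [p*10.126736 + (1-p)*22.515788] = 16.378300
  V(2,0) = exp(-r*dt) * [p*0.000000 + (1-p)*0.000000] = 0.000000
  V(2,1) = exp(-r*dt) * [p*0.000000 + (1-p)*5.132722] = 2.601513
  V(2,2) = exp(-r*dt) * [p*5.132722 + (1-p)*16.378300] = 10.818433
  V(1,0) = exp(-r*dt) * [p*0.000000 + (1-p)*2.601513] = 1.318574
  V(1,1) = exp(-r*dt) * [p*2.601513 + (1-p)*10.818433] = 6.759104
  V(0,0) = exp(-r*dt) * [p*1.318574 + (1-p)*6.759104] = 4.072478

Answer: Price = V(0,0) = 4.0725


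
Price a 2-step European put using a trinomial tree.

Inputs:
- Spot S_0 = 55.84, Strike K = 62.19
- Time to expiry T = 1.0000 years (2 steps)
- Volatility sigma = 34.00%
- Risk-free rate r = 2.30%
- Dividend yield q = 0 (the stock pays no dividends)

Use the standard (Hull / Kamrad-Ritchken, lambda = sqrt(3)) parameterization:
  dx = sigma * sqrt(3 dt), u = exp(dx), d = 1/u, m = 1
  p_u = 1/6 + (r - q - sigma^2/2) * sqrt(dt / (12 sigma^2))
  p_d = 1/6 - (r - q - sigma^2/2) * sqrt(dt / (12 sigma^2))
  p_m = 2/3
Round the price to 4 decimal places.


dt = T/N = 0.500000; dx = sigma*sqrt(3*dt) = 0.416413
u = exp(dx) = 1.516512; d = 1/u = 0.659408
p_u = 0.145774, p_m = 0.666667, p_d = 0.187559
Discount per step: exp(-r*dt) = 0.988566
Stock lattice S(k, j) with j the centered position index:
  k=0: S(0,+0) = 55.8400
  k=1: S(1,-1) = 36.8213; S(1,+0) = 55.8400; S(1,+1) = 84.6821
  k=2: S(2,-2) = 24.2803; S(2,-1) = 36.8213; S(2,+0) = 55.8400; S(2,+1) = 84.6821; S(2,+2) = 128.4214
Terminal payoffs V(N, j) = max(K - S_T, 0):
  V(2,-2) = 37.909733; V(2,-1) = 25.368673; V(2,+0) = 6.350000; V(2,+1) = 0.000000; V(2,+2) = 0.000000
Backward induction: V(k, j) = exp(-r*dt) * [p_u * V(k+1, j+1) + p_m * V(k+1, j) + p_d * V(k+1, j-1)]
  V(1,-1) = exp(-r*dt) * [p_u*6.350000 + p_m*25.368673 + p_d*37.909733] = 24.663176
  V(1,+0) = exp(-r*dt) * [p_u*0.000000 + p_m*6.350000 + p_d*25.368673] = 8.888656
  V(1,+1) = exp(-r*dt) * [p_u*0.000000 + p_m*0.000000 + p_d*6.350000] = 1.177384
  V(0,+0) = exp(-r*dt) * [p_u*1.177384 + p_m*8.888656 + p_d*24.663176] = 10.600602

Answer: Price = V(0,0) = 10.6006


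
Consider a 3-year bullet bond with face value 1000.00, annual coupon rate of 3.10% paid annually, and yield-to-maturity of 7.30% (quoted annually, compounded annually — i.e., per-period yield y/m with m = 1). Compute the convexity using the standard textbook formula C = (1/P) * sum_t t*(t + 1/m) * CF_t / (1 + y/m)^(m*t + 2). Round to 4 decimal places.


Coupon per period c = face * coupon_rate / m = 31.000000
Periods per year m = 1; per-period yield y/m = 0.073000
Number of cashflows N = 3
Cashflows (t years, CF_t, discount factor 1/(1+y/m)^(m*t), PV):
  t = 1.0000: CF_t = 31.000000, DF = 0.931966, PV = 28.890960
  t = 2.0000: CF_t = 31.000000, DF = 0.868561, PV = 26.925405
  t = 3.0000: CF_t = 1031.000000, DF = 0.809470, PV = 834.563716
Price P = sum_t PV_t = 890.380082
Convexity numerator sum_t t*(t + 1/m) * CF_t / (1+y/m)^(m*t + 2):
  t = 1.0000: term = 50.187149
  t = 2.0000: term = 140.318217
  t = 3.0000: term = 8698.438585
Convexity = (1/P) * sum = 8888.943951 / 890.380082 = 9.983314

Answer: Convexity = 9.9833


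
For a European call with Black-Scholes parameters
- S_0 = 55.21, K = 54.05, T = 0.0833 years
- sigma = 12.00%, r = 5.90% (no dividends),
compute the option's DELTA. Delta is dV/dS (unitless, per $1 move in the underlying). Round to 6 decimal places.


Answer: Delta = 0.780041

Derivation:
d1 = 0.7723319519; d2 = 0.7376978646
phi(d1) = 0.2960618614; exp(-qT) = 1.0000000000; exp(-rT) = 0.9950973574
N(d1) = 0.7800410771
Delta = exp(-qT) * N(d1) = 1.0000000000 * 0.7800410771 = 0.780041


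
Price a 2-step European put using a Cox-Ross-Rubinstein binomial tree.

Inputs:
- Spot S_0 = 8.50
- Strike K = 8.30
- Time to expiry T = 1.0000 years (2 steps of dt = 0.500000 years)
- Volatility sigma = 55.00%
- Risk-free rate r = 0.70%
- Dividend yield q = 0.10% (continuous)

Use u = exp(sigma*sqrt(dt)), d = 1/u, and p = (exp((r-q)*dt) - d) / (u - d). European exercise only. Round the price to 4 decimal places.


dt = T/N = 0.500000
u = exp(sigma*sqrt(dt)) = 1.475370; d = 1/u = 0.677796
p = (exp((r-q)*dt) - d) / (u - d) = 0.407747
Discount per step: exp(-r*dt) = 0.996506
Stock lattice S(k, i) with i counting down-moves:
  k=0: S(0,0) = 8.5000
  k=1: S(1,0) = 12.5406; S(1,1) = 5.7613
  k=2: S(2,0) = 18.5021; S(2,1) = 8.5000; S(2,2) = 3.9050
Terminal payoffs V(N, i) = max(K - S_T, 0):
  V(2,0) = 0.000000; V(2,1) = 0.000000; V(2,2) = 4.395035
Backward induction: V(k, i) = exp(-r*dt) * [p * V(k+1, i) + (1-p) * V(k+1, i+1)].
  V(1,0) = exp(-r*dt) * [p*0.000000 + (1-p)*0.000000] = 0.000000
  V(1,1) = exp(-r*dt) * [p*0.000000 + (1-p)*4.395035] = 2.593878
  V(0,0) = exp(-r*dt) * [p*0.000000 + (1-p)*2.593878] = 1.530864

Answer: Price = V(0,0) = 1.5309


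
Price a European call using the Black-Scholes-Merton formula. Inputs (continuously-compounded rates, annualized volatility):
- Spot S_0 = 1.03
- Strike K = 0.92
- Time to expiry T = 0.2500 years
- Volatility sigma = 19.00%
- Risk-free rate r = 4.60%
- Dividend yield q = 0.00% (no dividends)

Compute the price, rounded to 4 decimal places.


Answer: Price = 0.1246

Derivation:
d1 = (ln(S/K) + (r - q + 0.5*sigma^2) * T) / (sigma * sqrt(T)) = 1.35739907
d2 = d1 - sigma * sqrt(T) = 1.26239907
exp(-rT) = 0.98856587; exp(-qT) = 1.00000000
C = S_0 * exp(-qT) * N(d1) - K * exp(-rT) * N(d2)
N(d1) = 0.91267278; N(d2) = 0.89659739
C = 1.0300 * 1.00000000 * 0.91267278 - 0.9200 * 0.98856587 * 0.89659739 = 0.1246


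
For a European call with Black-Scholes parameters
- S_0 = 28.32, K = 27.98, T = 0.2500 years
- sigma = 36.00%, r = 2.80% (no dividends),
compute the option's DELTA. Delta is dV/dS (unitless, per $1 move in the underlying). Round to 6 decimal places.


d1 = 0.1959905533; d2 = 0.0159905533
phi(d1) = 0.3913532471; exp(-qT) = 1.0000000000; exp(-rT) = 0.9930244429
N(d1) = 0.5776912200
Delta = exp(-qT) * N(d1) = 1.0000000000 * 0.5776912200 = 0.577691

Answer: Delta = 0.577691


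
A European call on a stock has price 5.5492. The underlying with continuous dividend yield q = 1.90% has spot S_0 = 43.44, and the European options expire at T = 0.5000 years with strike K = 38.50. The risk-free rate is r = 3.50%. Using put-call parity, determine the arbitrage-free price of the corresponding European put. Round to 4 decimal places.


Put-call parity: C - P = S_0 * exp(-qT) - K * exp(-rT).
S_0 * exp(-qT) = 43.4400 * 0.99054498 = 43.02927404
K * exp(-rT) = 38.5000 * 0.98265224 = 37.83211107
P = C - S*exp(-qT) + K*exp(-rT)
P = 5.5492 - 43.02927404 + 37.83211107 = 0.3520

Answer: Put price = 0.3520


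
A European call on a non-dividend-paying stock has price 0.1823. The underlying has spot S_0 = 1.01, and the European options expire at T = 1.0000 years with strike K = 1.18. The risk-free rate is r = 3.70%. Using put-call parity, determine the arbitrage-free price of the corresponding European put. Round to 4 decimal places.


Answer: Put price = 0.3094

Derivation:
Put-call parity: C - P = S_0 * exp(-qT) - K * exp(-rT).
S_0 * exp(-qT) = 1.0100 * 1.00000000 = 1.01000000
K * exp(-rT) = 1.1800 * 0.96367614 = 1.13713784
P = C - S*exp(-qT) + K*exp(-rT)
P = 0.1823 - 1.01000000 + 1.13713784 = 0.3094


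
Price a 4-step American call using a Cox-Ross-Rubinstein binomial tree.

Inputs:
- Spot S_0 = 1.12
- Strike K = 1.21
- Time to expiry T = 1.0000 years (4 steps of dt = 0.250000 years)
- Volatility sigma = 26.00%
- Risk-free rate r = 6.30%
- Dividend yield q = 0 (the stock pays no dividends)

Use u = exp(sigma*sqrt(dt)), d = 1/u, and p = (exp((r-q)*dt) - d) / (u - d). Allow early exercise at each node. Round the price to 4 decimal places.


Answer: Price = V(0,0) = 0.1127

Derivation:
dt = T/N = 0.250000
u = exp(sigma*sqrt(dt)) = 1.138828; d = 1/u = 0.878095
p = (exp((r-q)*dt) - d) / (u - d) = 0.528431
Discount per step: exp(-r*dt) = 0.984373
Stock lattice S(k, i) with i counting down-moves:
  k=0: S(0,0) = 1.1200
  k=1: S(1,0) = 1.2755; S(1,1) = 0.9835
  k=2: S(2,0) = 1.4526; S(2,1) = 1.1200; S(2,2) = 0.8636
  k=3: S(3,0) = 1.6542; S(3,1) = 1.2755; S(3,2) = 0.9835; S(3,3) = 0.7583
  k=4: S(4,0) = 1.8839; S(4,1) = 1.4526; S(4,2) = 1.1200; S(4,3) = 0.8636; S(4,4) = 0.6659
Terminal payoffs V(N, i) = max(S_T - K, 0):
  V(4,0) = 0.673871; V(4,1) = 0.242562; V(4,2) = 0.000000; V(4,3) = 0.000000; V(4,4) = 0.000000
Backward induction: V(k, i) = exp(-r*dt) * [p * V(k+1, i) + (1-p) * V(k+1, i+1)]; then take max(V_cont, immediate exercise) for American.
  V(3,0) = exp(-r*dt) * [p*0.673871 + (1-p)*0.242562] = 0.463127; exercise = 0.444218; V(3,0) = max -> 0.463127
  V(3,1) = exp(-r*dt) * [p*0.242562 + (1-p)*0.000000] = 0.126174; exercise = 0.065488; V(3,1) = max -> 0.126174
  V(3,2) = exp(-r*dt) * [p*0.000000 + (1-p)*0.000000] = 0.000000; exercise = 0.000000; V(3,2) = max -> 0.000000
  V(3,3) = exp(-r*dt) * [p*0.000000 + (1-p)*0.000000] = 0.000000; exercise = 0.000000; V(3,3) = max -> 0.000000
  V(2,0) = exp(-r*dt) * [p*0.463127 + (1-p)*0.126174] = 0.299476; exercise = 0.242562; V(2,0) = max -> 0.299476
  V(2,1) = exp(-r*dt) * [p*0.126174 + (1-p)*0.000000] = 0.065632; exercise = 0.000000; V(2,1) = max -> 0.065632
  V(2,2) = exp(-r*dt) * [p*0.000000 + (1-p)*0.000000] = 0.000000; exercise = 0.000000; V(2,2) = max -> 0.000000
  V(1,0) = exp(-r*dt) * [p*0.299476 + (1-p)*0.065632] = 0.186246; exercise = 0.065488; V(1,0) = max -> 0.186246
  V(1,1) = exp(-r*dt) * [p*0.065632 + (1-p)*0.000000] = 0.034140; exercise = 0.000000; V(1,1) = max -> 0.034140
  V(0,0) = exp(-r*dt) * [p*0.186246 + (1-p)*0.034140] = 0.112728; exercise = 0.000000; V(0,0) = max -> 0.112728


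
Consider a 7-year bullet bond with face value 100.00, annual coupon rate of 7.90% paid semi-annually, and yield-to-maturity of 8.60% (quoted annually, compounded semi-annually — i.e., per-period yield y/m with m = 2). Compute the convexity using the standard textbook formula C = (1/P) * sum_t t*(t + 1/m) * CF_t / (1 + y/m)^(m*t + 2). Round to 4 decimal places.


Answer: Convexity = 34.5348

Derivation:
Coupon per period c = face * coupon_rate / m = 3.950000
Periods per year m = 2; per-period yield y/m = 0.043000
Number of cashflows N = 14
Cashflows (t years, CF_t, discount factor 1/(1+y/m)^(m*t), PV):
  t = 0.5000: CF_t = 3.950000, DF = 0.958773, PV = 3.787152
  t = 1.0000: CF_t = 3.950000, DF = 0.919245, PV = 3.631019
  t = 1.5000: CF_t = 3.950000, DF = 0.881347, PV = 3.481322
  t = 2.0000: CF_t = 3.950000, DF = 0.845012, PV = 3.337797
  t = 2.5000: CF_t = 3.950000, DF = 0.810174, PV = 3.200188
  t = 3.0000: CF_t = 3.950000, DF = 0.776773, PV = 3.068254
  t = 3.5000: CF_t = 3.950000, DF = 0.744749, PV = 2.941758
  t = 4.0000: CF_t = 3.950000, DF = 0.714045, PV = 2.820477
  t = 4.5000: CF_t = 3.950000, DF = 0.684607, PV = 2.704197
  t = 5.0000: CF_t = 3.950000, DF = 0.656382, PV = 2.592710
  t = 5.5000: CF_t = 3.950000, DF = 0.629322, PV = 2.485820
  t = 6.0000: CF_t = 3.950000, DF = 0.603376, PV = 2.383337
  t = 6.5000: CF_t = 3.950000, DF = 0.578501, PV = 2.285078
  t = 7.0000: CF_t = 103.950000, DF = 0.554651, PV = 57.655956
Price P = sum_t PV_t = 96.375065
Convexity numerator sum_t t*(t + 1/m) * CF_t / (1+y/m)^(m*t + 2):
  t = 0.5000: term = 1.740661
  t = 1.0000: term = 5.006695
  t = 1.5000: term = 9.600565
  t = 2.0000: term = 15.341268
  t = 2.5000: term = 22.063185
  t = 3.0000: term = 29.615013
  t = 3.5000: term = 37.858757
  t = 4.0000: term = 46.668787
  t = 4.5000: term = 55.930953
  t = 5.0000: term = 65.541758
  t = 5.5000: term = 75.407584
  t = 6.0000: term = 85.443963
  t = 6.5000: term = 95.574903
  t = 7.0000: term = 2782.498009
Convexity = (1/P) * sum = 3328.292102 / 96.375065 = 34.534784


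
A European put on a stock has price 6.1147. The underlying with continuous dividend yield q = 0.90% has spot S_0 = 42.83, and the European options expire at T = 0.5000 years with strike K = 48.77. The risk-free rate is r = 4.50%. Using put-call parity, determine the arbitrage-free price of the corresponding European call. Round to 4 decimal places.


Answer: Call price = 1.0675

Derivation:
Put-call parity: C - P = S_0 * exp(-qT) - K * exp(-rT).
S_0 * exp(-qT) = 42.8300 * 0.99551011 = 42.63769800
K * exp(-rT) = 48.7700 * 0.97775124 = 47.68492784
C = P + S*exp(-qT) - K*exp(-rT)
C = 6.1147 + 42.63769800 - 47.68492784 = 1.0675


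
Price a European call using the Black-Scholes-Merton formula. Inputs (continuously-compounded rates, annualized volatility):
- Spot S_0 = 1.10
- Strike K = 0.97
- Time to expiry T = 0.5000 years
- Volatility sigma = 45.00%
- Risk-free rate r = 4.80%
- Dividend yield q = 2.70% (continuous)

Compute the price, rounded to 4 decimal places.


d1 = (ln(S/K) + (r - q + 0.5*sigma^2) * T) / (sigma * sqrt(T)) = 0.58735239
d2 = d1 - sigma * sqrt(T) = 0.26915434
exp(-rT) = 0.97628571; exp(-qT) = 0.98659072
C = S_0 * exp(-qT) * N(d1) - K * exp(-rT) * N(d2)
N(d1) = 0.72151647; N(d2) = 0.60609454
C = 1.1000 * 0.98659072 * 0.72151647 - 0.9700 * 0.97628571 * 0.60609454 = 0.2091

Answer: Price = 0.2091


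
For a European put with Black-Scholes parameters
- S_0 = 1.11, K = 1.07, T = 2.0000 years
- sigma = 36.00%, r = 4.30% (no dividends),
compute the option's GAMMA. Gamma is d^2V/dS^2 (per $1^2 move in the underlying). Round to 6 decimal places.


Answer: Gamma = 0.624369

Derivation:
d1 = 0.4955666872; d2 = -0.0135501952
phi(d1) = 0.3528431328; exp(-qT) = 1.0000000000; exp(-rT) = 0.9175942312
Gamma = exp(-qT) * phi(d1) / (S * sigma * sqrt(T)) = 1.0000000000 * 0.3528431328 / (1.1100 * 0.3600 * 1.4142135624) = 0.624369


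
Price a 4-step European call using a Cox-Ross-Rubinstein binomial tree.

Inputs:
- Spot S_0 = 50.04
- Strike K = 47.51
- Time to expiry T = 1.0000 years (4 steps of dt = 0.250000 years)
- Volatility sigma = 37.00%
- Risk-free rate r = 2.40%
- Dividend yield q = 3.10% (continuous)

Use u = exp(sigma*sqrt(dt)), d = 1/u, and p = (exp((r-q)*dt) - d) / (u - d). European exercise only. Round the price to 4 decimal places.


Answer: Price = V(0,0) = 8.0482

Derivation:
dt = T/N = 0.250000
u = exp(sigma*sqrt(dt)) = 1.203218; d = 1/u = 0.831104
p = (exp((r-q)*dt) - d) / (u - d) = 0.449183
Discount per step: exp(-r*dt) = 0.994018
Stock lattice S(k, i) with i counting down-moves:
  k=0: S(0,0) = 50.0400
  k=1: S(1,0) = 60.2091; S(1,1) = 41.5885
  k=2: S(2,0) = 72.4446; S(2,1) = 50.0400; S(2,2) = 34.5643
  k=3: S(3,0) = 87.1667; S(3,1) = 60.2091; S(3,2) = 41.5885; S(3,3) = 28.7266
  k=4: S(4,0) = 104.8806; S(4,1) = 72.4446; S(4,2) = 50.0400; S(4,3) = 34.5643; S(4,4) = 23.8748
Terminal payoffs V(N, i) = max(S_T - K, 0):
  V(4,0) = 57.370613; V(4,1) = 24.934640; V(4,2) = 2.530000; V(4,3) = 0.000000; V(4,4) = 0.000000
Backward induction: V(k, i) = exp(-r*dt) * [p * V(k+1, i) + (1-p) * V(k+1, i+1)].
  V(3,0) = exp(-r*dt) * [p*57.370613 + (1-p)*24.934640] = 39.268002
  V(3,1) = exp(-r*dt) * [p*24.934640 + (1-p)*2.530000] = 12.518441
  V(3,2) = exp(-r*dt) * [p*2.530000 + (1-p)*0.000000] = 1.129634
  V(3,3) = exp(-r*dt) * [p*0.000000 + (1-p)*0.000000] = 0.000000
  V(2,0) = exp(-r*dt) * [p*39.268002 + (1-p)*12.518441] = 24.387119
  V(2,1) = exp(-r*dt) * [p*12.518441 + (1-p)*1.129634] = 6.207930
  V(2,2) = exp(-r*dt) * [p*1.129634 + (1-p)*0.000000] = 0.504377
  V(1,0) = exp(-r*dt) * [p*24.387119 + (1-p)*6.207930] = 14.287723
  V(1,1) = exp(-r*dt) * [p*6.207930 + (1-p)*0.504377] = 3.047971
  V(0,0) = exp(-r*dt) * [p*14.287723 + (1-p)*3.047971] = 8.048239


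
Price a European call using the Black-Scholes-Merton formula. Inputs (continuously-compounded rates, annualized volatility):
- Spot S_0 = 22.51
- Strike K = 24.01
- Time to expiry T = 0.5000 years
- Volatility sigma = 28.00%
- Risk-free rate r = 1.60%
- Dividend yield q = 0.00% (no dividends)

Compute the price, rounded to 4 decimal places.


Answer: Price = 1.2460

Derivation:
d1 = (ln(S/K) + (r - q + 0.5*sigma^2) * T) / (sigma * sqrt(T)) = -0.18642747
d2 = d1 - sigma * sqrt(T) = -0.38441737
exp(-rT) = 0.99203191; exp(-qT) = 1.00000000
C = S_0 * exp(-qT) * N(d1) - K * exp(-rT) * N(d2)
N(d1) = 0.42605478; N(d2) = 0.35033457
C = 22.5100 * 1.00000000 * 0.42605478 - 24.0100 * 0.99203191 * 0.35033457 = 1.2460


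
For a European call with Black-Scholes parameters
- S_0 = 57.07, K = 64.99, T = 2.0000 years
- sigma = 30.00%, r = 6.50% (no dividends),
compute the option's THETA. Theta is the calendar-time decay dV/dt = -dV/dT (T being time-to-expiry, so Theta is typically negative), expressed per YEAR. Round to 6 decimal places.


Answer: Theta = -3.904356

Derivation:
d1 = 0.2122385073; d2 = -0.2120255614
phi(d1) = 0.3900574960; exp(-qT) = 1.0000000000; exp(-rT) = 0.8780954309
Theta = -S*exp(-qT)*phi(d1)*sigma/(2*sqrt(T)) - r*K*exp(-rT)*N(d2) + q*S*exp(-qT)*N(d1)
N(d1) = 0.5840395168; N(d2) = 0.4160435463; sqrt(T) = 1.4142135624
Term 1 = -57.0700 * 1.0000000000 * 0.3900574960 * 0.3000 / (2 * 1.4142135624) = -2.3610911982
Term 2 = -0.0650 * 64.9900 * 0.8780954309 * 0.4160435463 = -1.5432646222
Term 3 = 0 (no dividend yield, q = 0)
Theta = -2.3610911982 + (-1.5432646222) + (0.0000000000) = -3.904356


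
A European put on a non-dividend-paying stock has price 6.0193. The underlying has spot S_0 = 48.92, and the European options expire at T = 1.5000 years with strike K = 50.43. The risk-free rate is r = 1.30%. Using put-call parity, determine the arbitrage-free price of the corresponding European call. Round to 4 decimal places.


Put-call parity: C - P = S_0 * exp(-qT) - K * exp(-rT).
S_0 * exp(-qT) = 48.9200 * 1.00000000 = 48.92000000
K * exp(-rT) = 50.4300 * 0.98068890 = 49.45614098
C = P + S*exp(-qT) - K*exp(-rT)
C = 6.0193 + 48.92000000 - 49.45614098 = 5.4832

Answer: Call price = 5.4832


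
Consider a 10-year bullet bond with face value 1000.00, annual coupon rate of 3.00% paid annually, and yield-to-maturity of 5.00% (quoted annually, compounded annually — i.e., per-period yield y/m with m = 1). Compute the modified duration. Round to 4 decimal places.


Answer: Modified duration = 8.2451

Derivation:
Coupon per period c = face * coupon_rate / m = 30.000000
Periods per year m = 1; per-period yield y/m = 0.050000
Number of cashflows N = 10
Cashflows (t years, CF_t, discount factor 1/(1+y/m)^(m*t), PV):
  t = 1.0000: CF_t = 30.000000, DF = 0.952381, PV = 28.571429
  t = 2.0000: CF_t = 30.000000, DF = 0.907029, PV = 27.210884
  t = 3.0000: CF_t = 30.000000, DF = 0.863838, PV = 25.915128
  t = 4.0000: CF_t = 30.000000, DF = 0.822702, PV = 24.681074
  t = 5.0000: CF_t = 30.000000, DF = 0.783526, PV = 23.505785
  t = 6.0000: CF_t = 30.000000, DF = 0.746215, PV = 22.386462
  t = 7.0000: CF_t = 30.000000, DF = 0.710681, PV = 21.320440
  t = 8.0000: CF_t = 30.000000, DF = 0.676839, PV = 20.305181
  t = 9.0000: CF_t = 30.000000, DF = 0.644609, PV = 19.338267
  t = 10.0000: CF_t = 1030.000000, DF = 0.613913, PV = 632.330651
Price P = sum_t PV_t = 845.565301
First compute Macaulay numerator sum_t t * PV_t:
  t * PV_t at t = 1.0000: 28.571429
  t * PV_t at t = 2.0000: 54.421769
  t * PV_t at t = 3.0000: 77.745384
  t * PV_t at t = 4.0000: 98.724297
  t * PV_t at t = 5.0000: 117.528925
  t * PV_t at t = 6.0000: 134.318771
  t * PV_t at t = 7.0000: 149.243079
  t * PV_t at t = 8.0000: 162.441447
  t * PV_t at t = 9.0000: 174.044407
  t * PV_t at t = 10.0000: 6323.306511
Macaulay duration D = 7320.346020 / 845.565301 = 8.657340
Modified duration = D / (1 + y/m) = 8.657340 / (1 + 0.050000) = 8.245085


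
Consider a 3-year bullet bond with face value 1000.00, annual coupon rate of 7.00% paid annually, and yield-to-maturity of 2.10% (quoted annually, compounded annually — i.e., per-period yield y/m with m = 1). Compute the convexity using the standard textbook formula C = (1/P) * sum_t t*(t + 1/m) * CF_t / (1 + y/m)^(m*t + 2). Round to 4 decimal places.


Answer: Convexity = 10.5963

Derivation:
Coupon per period c = face * coupon_rate / m = 70.000000
Periods per year m = 1; per-period yield y/m = 0.021000
Number of cashflows N = 3
Cashflows (t years, CF_t, discount factor 1/(1+y/m)^(m*t), PV):
  t = 1.0000: CF_t = 70.000000, DF = 0.979432, PV = 68.560235
  t = 2.0000: CF_t = 70.000000, DF = 0.959287, PV = 67.150083
  t = 3.0000: CF_t = 1070.000000, DF = 0.939556, PV = 1005.325159
Price P = sum_t PV_t = 1141.035478
Convexity numerator sum_t t*(t + 1/m) * CF_t / (1+y/m)^(m*t + 2):
  t = 1.0000: term = 131.537871
  t = 2.0000: term = 386.497173
  t = 3.0000: term = 11572.743123
Convexity = (1/P) * sum = 12090.778167 / 1141.035478 = 10.596321


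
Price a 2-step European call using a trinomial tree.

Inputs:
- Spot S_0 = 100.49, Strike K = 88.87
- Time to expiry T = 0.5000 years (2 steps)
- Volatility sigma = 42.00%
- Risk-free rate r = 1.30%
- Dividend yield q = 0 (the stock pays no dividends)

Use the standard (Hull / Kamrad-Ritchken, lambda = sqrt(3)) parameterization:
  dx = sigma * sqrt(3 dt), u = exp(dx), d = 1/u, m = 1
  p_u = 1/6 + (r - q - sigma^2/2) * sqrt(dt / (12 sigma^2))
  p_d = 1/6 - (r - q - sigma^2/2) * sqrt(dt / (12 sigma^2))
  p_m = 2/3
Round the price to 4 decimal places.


dt = T/N = 0.250000; dx = sigma*sqrt(3*dt) = 0.363731
u = exp(dx) = 1.438687; d = 1/u = 0.695078
p_u = 0.140823, p_m = 0.666667, p_d = 0.192510
Discount per step: exp(-r*dt) = 0.996755
Stock lattice S(k, j) with j the centered position index:
  k=0: S(0,+0) = 100.4900
  k=1: S(1,-1) = 69.8484; S(1,+0) = 100.4900; S(1,+1) = 144.5736
  k=2: S(2,-2) = 48.5501; S(2,-1) = 69.8484; S(2,+0) = 100.4900; S(2,+1) = 144.5736; S(2,+2) = 207.9961
Terminal payoffs V(N, j) = max(S_T - K, 0):
  V(2,-2) = 0.000000; V(2,-1) = 0.000000; V(2,+0) = 11.620000; V(2,+1) = 55.703624; V(2,+2) = 119.126148
Backward induction: V(k, j) = exp(-r*dt) * [p_u * V(k+1, j+1) + p_m * V(k+1, j) + p_d * V(k+1, j-1)]
  V(1,-1) = exp(-r*dt) * [p_u*11.620000 + p_m*0.000000 + p_d*0.000000] = 1.631058
  V(1,+0) = exp(-r*dt) * [p_u*55.703624 + p_m*11.620000 + p_d*0.000000] = 15.540450
  V(1,+1) = exp(-r*dt) * [p_u*119.126148 + p_m*55.703624 + p_d*11.620000] = 55.966275
  V(0,+0) = exp(-r*dt) * [p_u*55.966275 + p_m*15.540450 + p_d*1.631058] = 18.495446

Answer: Price = V(0,0) = 18.4954


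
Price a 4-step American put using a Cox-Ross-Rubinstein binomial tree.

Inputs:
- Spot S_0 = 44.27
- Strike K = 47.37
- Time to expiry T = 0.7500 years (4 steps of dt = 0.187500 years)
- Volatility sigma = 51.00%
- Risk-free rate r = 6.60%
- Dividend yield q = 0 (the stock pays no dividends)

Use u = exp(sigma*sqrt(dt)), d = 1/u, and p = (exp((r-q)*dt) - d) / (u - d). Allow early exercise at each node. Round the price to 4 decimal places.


Answer: Price = V(0,0) = 8.6784

Derivation:
dt = T/N = 0.187500
u = exp(sigma*sqrt(dt)) = 1.247119; d = 1/u = 0.801848
p = (exp((r-q)*dt) - d) / (u - d) = 0.472979
Discount per step: exp(-r*dt) = 0.987701
Stock lattice S(k, i) with i counting down-moves:
  k=0: S(0,0) = 44.2700
  k=1: S(1,0) = 55.2100; S(1,1) = 35.4978
  k=2: S(2,0) = 68.8534; S(2,1) = 44.2700; S(2,2) = 28.4638
  k=3: S(3,0) = 85.8685; S(3,1) = 55.2100; S(3,2) = 35.4978; S(3,3) = 22.8237
  k=4: S(4,0) = 107.0882; S(4,1) = 68.8534; S(4,2) = 44.2700; S(4,3) = 28.4638; S(4,4) = 18.3011
Terminal payoffs V(N, i) = max(K - S_T, 0):
  V(4,0) = 0.000000; V(4,1) = 0.000000; V(4,2) = 3.100000; V(4,3) = 18.906166; V(4,4) = 29.068897
Backward induction: V(k, i) = exp(-r*dt) * [p * V(k+1, i) + (1-p) * V(k+1, i+1)]; then take max(V_cont, immediate exercise) for American.
  V(3,0) = exp(-r*dt) * [p*0.000000 + (1-p)*0.000000] = 0.000000; exercise = 0.000000; V(3,0) = max -> 0.000000
  V(3,1) = exp(-r*dt) * [p*0.000000 + (1-p)*3.100000] = 1.613672; exercise = 0.000000; V(3,1) = max -> 1.613672
  V(3,2) = exp(-r*dt) * [p*3.100000 + (1-p)*18.906166] = 11.289607; exercise = 11.872198; V(3,2) = max -> 11.872198
  V(3,3) = exp(-r*dt) * [p*18.906166 + (1-p)*29.068897] = 23.963746; exercise = 24.546338; V(3,3) = max -> 24.546338
  V(2,0) = exp(-r*dt) * [p*0.000000 + (1-p)*1.613672] = 0.839980; exercise = 0.000000; V(2,0) = max -> 0.839980
  V(2,1) = exp(-r*dt) * [p*1.613672 + (1-p)*11.872198] = 6.933794; exercise = 3.100000; V(2,1) = max -> 6.933794
  V(2,2) = exp(-r*dt) * [p*11.872198 + (1-p)*24.546338] = 18.323575; exercise = 18.906166; V(2,2) = max -> 18.906166
  V(1,0) = exp(-r*dt) * [p*0.839980 + (1-p)*6.933794] = 4.001720; exercise = 0.000000; V(1,0) = max -> 4.001720
  V(1,1) = exp(-r*dt) * [p*6.933794 + (1-p)*18.906166] = 13.080609; exercise = 11.872198; V(1,1) = max -> 13.080609
  V(0,0) = exp(-r*dt) * [p*4.001720 + (1-p)*13.080609] = 8.678423; exercise = 3.100000; V(0,0) = max -> 8.678423


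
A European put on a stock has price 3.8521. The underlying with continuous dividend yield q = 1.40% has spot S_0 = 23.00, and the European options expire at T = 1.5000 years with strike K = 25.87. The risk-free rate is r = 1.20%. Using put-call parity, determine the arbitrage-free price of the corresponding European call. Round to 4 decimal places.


Answer: Call price = 0.9656

Derivation:
Put-call parity: C - P = S_0 * exp(-qT) - K * exp(-rT).
S_0 * exp(-qT) = 23.0000 * 0.97921896 = 22.52203619
K * exp(-rT) = 25.8700 * 0.98216103 = 25.40850591
C = P + S*exp(-qT) - K*exp(-rT)
C = 3.8521 + 22.52203619 - 25.40850591 = 0.9656


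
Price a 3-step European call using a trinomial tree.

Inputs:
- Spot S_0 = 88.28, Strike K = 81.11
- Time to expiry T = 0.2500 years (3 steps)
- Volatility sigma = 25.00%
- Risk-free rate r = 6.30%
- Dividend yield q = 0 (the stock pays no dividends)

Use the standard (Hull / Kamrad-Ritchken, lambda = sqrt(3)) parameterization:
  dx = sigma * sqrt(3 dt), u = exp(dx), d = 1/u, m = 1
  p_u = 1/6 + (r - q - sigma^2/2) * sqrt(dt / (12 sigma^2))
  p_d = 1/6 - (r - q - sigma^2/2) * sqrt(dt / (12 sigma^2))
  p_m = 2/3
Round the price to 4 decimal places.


Answer: Price = V(0,0) = 9.8028

Derivation:
dt = T/N = 0.083333; dx = sigma*sqrt(3*dt) = 0.125000
u = exp(dx) = 1.133148; d = 1/u = 0.882497
p_u = 0.177250, p_m = 0.666667, p_d = 0.156083
Discount per step: exp(-r*dt) = 0.994764
Stock lattice S(k, j) with j the centered position index:
  k=0: S(0,+0) = 88.2800
  k=1: S(1,-1) = 77.9068; S(1,+0) = 88.2800; S(1,+1) = 100.0343
  k=2: S(2,-2) = 68.7525; S(2,-1) = 77.9068; S(2,+0) = 88.2800; S(2,+1) = 100.0343; S(2,+2) = 113.3538
  k=3: S(3,-3) = 60.6739; S(3,-2) = 68.7525; S(3,-1) = 77.9068; S(3,+0) = 88.2800; S(3,+1) = 100.0343; S(3,+2) = 113.3538; S(3,+3) = 128.4466
Terminal payoffs V(N, j) = max(S_T - K, 0):
  V(3,-3) = 0.000000; V(3,-2) = 0.000000; V(3,-1) = 0.000000; V(3,+0) = 7.170000; V(3,+1) = 18.924345; V(3,+2) = 32.243764; V(3,+3) = 47.336642
Backward induction: V(k, j) = exp(-r*dt) * [p_u * V(k+1, j+1) + p_m * V(k+1, j) + p_d * V(k+1, j-1)]
  V(2,-2) = exp(-r*dt) * [p_u*0.000000 + p_m*0.000000 + p_d*0.000000] = 0.000000
  V(2,-1) = exp(-r*dt) * [p_u*7.170000 + p_m*0.000000 + p_d*0.000000] = 1.264228
  V(2,+0) = exp(-r*dt) * [p_u*18.924345 + p_m*7.170000 + p_d*0.000000] = 8.091747
  V(2,+1) = exp(-r*dt) * [p_u*32.243764 + p_m*18.924345 + p_d*7.170000] = 19.348707
  V(2,+2) = exp(-r*dt) * [p_u*47.336642 + p_m*32.243764 + p_d*18.924345] = 32.668079
  V(1,-1) = exp(-r*dt) * [p_u*8.091747 + p_m*1.264228 + p_d*0.000000] = 2.265157
  V(1,+0) = exp(-r*dt) * [p_u*19.348707 + p_m*8.091747 + p_d*1.264228] = 8.974143
  V(1,+1) = exp(-r*dt) * [p_u*32.668079 + p_m*19.348707 + p_d*8.091747] = 19.848066
  V(0,+0) = exp(-r*dt) * [p_u*19.848066 + p_m*8.974143 + p_d*2.265157] = 9.802785


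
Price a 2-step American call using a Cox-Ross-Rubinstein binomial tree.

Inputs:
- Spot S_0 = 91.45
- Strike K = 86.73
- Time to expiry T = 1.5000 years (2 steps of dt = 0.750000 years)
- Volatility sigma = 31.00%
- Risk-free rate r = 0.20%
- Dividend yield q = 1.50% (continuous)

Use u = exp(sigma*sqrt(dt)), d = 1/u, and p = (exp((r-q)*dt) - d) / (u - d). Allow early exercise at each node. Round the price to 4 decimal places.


dt = T/N = 0.750000
u = exp(sigma*sqrt(dt)) = 1.307959; d = 1/u = 0.764550
p = (exp((r-q)*dt) - d) / (u - d) = 0.415428
Discount per step: exp(-r*dt) = 0.998501
Stock lattice S(k, i) with i counting down-moves:
  k=0: S(0,0) = 91.4500
  k=1: S(1,0) = 119.6128; S(1,1) = 69.9181
  k=2: S(2,0) = 156.4487; S(2,1) = 91.4500; S(2,2) = 53.4559
Terminal payoffs V(N, i) = max(S_T - K, 0):
  V(2,0) = 69.718694; V(2,1) = 4.720000; V(2,2) = 0.000000
Backward induction: V(k, i) = exp(-r*dt) * [p * V(k+1, i) + (1-p) * V(k+1, i+1)]; then take max(V_cont, immediate exercise) for American.
  V(1,0) = exp(-r*dt) * [p*69.718694 + (1-p)*4.720000] = 31.674741; exercise = 32.882847; V(1,0) = max -> 32.882847
  V(1,1) = exp(-r*dt) * [p*4.720000 + (1-p)*0.000000] = 1.957882; exercise = 0.000000; V(1,1) = max -> 1.957882
  V(0,0) = exp(-r*dt) * [p*32.882847 + (1-p)*1.957882] = 14.782793; exercise = 4.720000; V(0,0) = max -> 14.782793

Answer: Price = V(0,0) = 14.7828


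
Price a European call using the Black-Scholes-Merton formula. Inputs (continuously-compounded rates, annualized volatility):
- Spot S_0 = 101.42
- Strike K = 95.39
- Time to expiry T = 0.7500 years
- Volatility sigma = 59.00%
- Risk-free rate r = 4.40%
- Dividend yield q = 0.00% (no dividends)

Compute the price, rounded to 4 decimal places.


Answer: Price = 24.4182

Derivation:
d1 = (ln(S/K) + (r - q + 0.5*sigma^2) * T) / (sigma * sqrt(T)) = 0.44002713
d2 = d1 - sigma * sqrt(T) = -0.07092785
exp(-rT) = 0.96753856; exp(-qT) = 1.00000000
C = S_0 * exp(-qT) * N(d1) - K * exp(-rT) * N(d2)
N(d1) = 0.67004127; N(d2) = 0.47172759
C = 101.4200 * 1.00000000 * 0.67004127 - 95.3900 * 0.96753856 * 0.47172759 = 24.4182


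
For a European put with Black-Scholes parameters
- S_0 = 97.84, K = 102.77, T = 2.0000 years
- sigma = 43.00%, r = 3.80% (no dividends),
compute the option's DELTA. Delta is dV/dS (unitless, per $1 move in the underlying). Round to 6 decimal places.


Answer: Delta = -0.363848

Derivation:
d1 = 0.3481925506; d2 = -0.2599192813
phi(d1) = 0.3754771885; exp(-qT) = 1.0000000000; exp(-rT) = 0.9268162066
N(-d1) = 0.3638477910
Delta = -exp(-qT) * N(-d1) = -1.0000000000 * 0.3638477910 = -0.363848


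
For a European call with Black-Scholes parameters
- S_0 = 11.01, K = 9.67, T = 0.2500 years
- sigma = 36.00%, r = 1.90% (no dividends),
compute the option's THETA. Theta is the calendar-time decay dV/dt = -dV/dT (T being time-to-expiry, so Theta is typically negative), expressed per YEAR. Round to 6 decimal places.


Answer: Theta = -1.249773

Derivation:
d1 = 0.8373646737; d2 = 0.6573646737
phi(d1) = 0.2809641124; exp(-qT) = 1.0000000000; exp(-rT) = 0.9952612634
Theta = -S*exp(-qT)*phi(d1)*sigma/(2*sqrt(T)) - r*K*exp(-rT)*N(d2) + q*S*exp(-qT)*N(d1)
N(d1) = 0.7988061919; N(d2) = 0.7445267697; sqrt(T) = 0.5000000000
Term 1 = -11.0100 * 1.0000000000 * 0.2809641124 * 0.3600 / (2 * 0.5000000000) = -1.1136293559
Term 2 = -0.0190 * 9.6700 * 0.9952612634 * 0.7445267697 = -0.1361436826
Term 3 = 0 (no dividend yield, q = 0)
Theta = -1.1136293559 + (-0.1361436826) + (0.0000000000) = -1.249773


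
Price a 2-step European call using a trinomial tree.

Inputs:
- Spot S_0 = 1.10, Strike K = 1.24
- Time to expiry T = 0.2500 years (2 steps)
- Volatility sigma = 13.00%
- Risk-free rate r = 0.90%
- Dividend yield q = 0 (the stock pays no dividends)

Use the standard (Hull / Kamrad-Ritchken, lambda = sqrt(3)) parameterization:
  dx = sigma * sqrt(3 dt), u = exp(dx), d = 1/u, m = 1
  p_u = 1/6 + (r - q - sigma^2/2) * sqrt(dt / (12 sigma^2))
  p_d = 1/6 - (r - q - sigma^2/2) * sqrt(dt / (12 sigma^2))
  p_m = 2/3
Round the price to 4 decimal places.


Answer: Price = V(0,0) = 0.0014

Derivation:
dt = T/N = 0.125000; dx = sigma*sqrt(3*dt) = 0.079608
u = exp(dx) = 1.082863; d = 1/u = 0.923478
p_u = 0.167098, p_m = 0.666667, p_d = 0.166235
Discount per step: exp(-r*dt) = 0.998876
Stock lattice S(k, j) with j the centered position index:
  k=0: S(0,+0) = 1.1000
  k=1: S(1,-1) = 1.0158; S(1,+0) = 1.1000; S(1,+1) = 1.1911
  k=2: S(2,-2) = 0.9381; S(2,-1) = 1.0158; S(2,+0) = 1.1000; S(2,+1) = 1.1911; S(2,+2) = 1.2899
Terminal payoffs V(N, j) = max(S_T - K, 0):
  V(2,-2) = 0.000000; V(2,-1) = 0.000000; V(2,+0) = 0.000000; V(2,+1) = 0.000000; V(2,+2) = 0.049851
Backward induction: V(k, j) = exp(-r*dt) * [p_u * V(k+1, j+1) + p_m * V(k+1, j) + p_d * V(k+1, j-1)]
  V(1,-1) = exp(-r*dt) * [p_u*0.000000 + p_m*0.000000 + p_d*0.000000] = 0.000000
  V(1,+0) = exp(-r*dt) * [p_u*0.000000 + p_m*0.000000 + p_d*0.000000] = 0.000000
  V(1,+1) = exp(-r*dt) * [p_u*0.049851 + p_m*0.000000 + p_d*0.000000] = 0.008321
  V(0,+0) = exp(-r*dt) * [p_u*0.008321 + p_m*0.000000 + p_d*0.000000] = 0.001389


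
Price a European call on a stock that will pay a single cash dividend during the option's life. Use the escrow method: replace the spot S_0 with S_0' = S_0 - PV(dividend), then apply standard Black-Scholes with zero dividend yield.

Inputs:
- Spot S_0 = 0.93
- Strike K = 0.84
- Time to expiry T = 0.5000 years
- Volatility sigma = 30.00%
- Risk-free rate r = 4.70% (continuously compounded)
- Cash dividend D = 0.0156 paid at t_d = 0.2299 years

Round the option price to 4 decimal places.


Answer: Price = 0.1297

Derivation:
PV(D) = D * exp(-r * t_d) = 0.0156 * 0.98925287 = 0.01543234
S_0' = S_0 - PV(D) = 0.9300 - 0.01543234 = 0.91456766
d1 = (ln(S_0'/K) + (r + sigma^2/2)*T) / (sigma*sqrt(T)) = 0.61777352
d2 = d1 - sigma*sqrt(T) = 0.40564149
exp(-rT) = 0.97677397
N(d1) = 0.73163768; N(d2) = 0.65749698
C = S_0' * N(d1) - K * exp(-rT) * N(d2) = 0.91456766 * 0.73163768 - 0.8400 * 0.97677397 * 0.65749698 = 0.1297
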